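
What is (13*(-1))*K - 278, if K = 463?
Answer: -6297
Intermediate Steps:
(13*(-1))*K - 278 = (13*(-1))*463 - 278 = -13*463 - 278 = -6019 - 278 = -6297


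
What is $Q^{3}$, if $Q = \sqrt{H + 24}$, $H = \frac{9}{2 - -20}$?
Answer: $\frac{537 \sqrt{11814}}{484} \approx 120.59$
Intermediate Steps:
$H = \frac{9}{22}$ ($H = \frac{9}{2 + 20} = \frac{9}{22} \approx 0.40909$)
$Q = \frac{\sqrt{11814}}{22}$ ($Q = \sqrt{\frac{9}{22} + 24} = \sqrt{\frac{537}{22}} = \frac{\sqrt{11814}}{22} \approx 4.9406$)
$Q^{3} = \left(\frac{\sqrt{11814}}{22}\right)^{3} = \frac{537 \sqrt{11814}}{484}$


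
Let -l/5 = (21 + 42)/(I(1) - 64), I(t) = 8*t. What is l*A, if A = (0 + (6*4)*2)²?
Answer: 12960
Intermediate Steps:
l = 45/8 (l = -5*(21 + 42)/(8*1 - 64) = -315/(8 - 64) = -315/(-56) = -315*(-1)/56 = -5*(-9/8) = 45/8 ≈ 5.6250)
A = 2304 (A = (0 + 24*2)² = (0 + 48)² = 48² = 2304)
l*A = (45/8)*2304 = 12960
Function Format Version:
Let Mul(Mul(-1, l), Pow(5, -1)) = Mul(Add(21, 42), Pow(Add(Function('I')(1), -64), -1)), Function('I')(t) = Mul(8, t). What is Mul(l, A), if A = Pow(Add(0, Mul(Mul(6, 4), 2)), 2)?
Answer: 12960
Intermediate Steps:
l = Rational(45, 8) (l = Mul(-5, Mul(Add(21, 42), Pow(Add(Mul(8, 1), -64), -1))) = Mul(-5, Mul(63, Pow(Add(8, -64), -1))) = Mul(-5, Mul(63, Pow(-56, -1))) = Mul(-5, Mul(63, Rational(-1, 56))) = Mul(-5, Rational(-9, 8)) = Rational(45, 8) ≈ 5.6250)
A = 2304 (A = Pow(Add(0, Mul(24, 2)), 2) = Pow(Add(0, 48), 2) = Pow(48, 2) = 2304)
Mul(l, A) = Mul(Rational(45, 8), 2304) = 12960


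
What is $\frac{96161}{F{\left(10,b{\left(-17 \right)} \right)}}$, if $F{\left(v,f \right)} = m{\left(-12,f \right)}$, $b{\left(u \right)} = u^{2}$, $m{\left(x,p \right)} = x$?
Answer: $- \frac{96161}{12} \approx -8013.4$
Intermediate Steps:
$F{\left(v,f \right)} = -12$
$\frac{96161}{F{\left(10,b{\left(-17 \right)} \right)}} = \frac{96161}{-12} = 96161 \left(- \frac{1}{12}\right) = - \frac{96161}{12}$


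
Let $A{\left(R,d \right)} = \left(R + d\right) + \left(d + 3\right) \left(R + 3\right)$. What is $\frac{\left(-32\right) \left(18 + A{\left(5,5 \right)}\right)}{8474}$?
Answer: $- \frac{1472}{4237} \approx -0.34742$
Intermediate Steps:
$A{\left(R,d \right)} = R + d + \left(3 + R\right) \left(3 + d\right)$ ($A{\left(R,d \right)} = \left(R + d\right) + \left(3 + d\right) \left(3 + R\right) = \left(R + d\right) + \left(3 + R\right) \left(3 + d\right) = R + d + \left(3 + R\right) \left(3 + d\right)$)
$\frac{\left(-32\right) \left(18 + A{\left(5,5 \right)}\right)}{8474} = \frac{\left(-32\right) \left(18 + \left(9 + 4 \cdot 5 + 4 \cdot 5 + 5 \cdot 5\right)\right)}{8474} = - 32 \left(18 + \left(9 + 20 + 20 + 25\right)\right) \frac{1}{8474} = - 32 \left(18 + 74\right) \frac{1}{8474} = \left(-32\right) 92 \cdot \frac{1}{8474} = \left(-2944\right) \frac{1}{8474} = - \frac{1472}{4237}$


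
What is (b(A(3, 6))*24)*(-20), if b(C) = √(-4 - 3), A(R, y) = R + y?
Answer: -480*I*√7 ≈ -1270.0*I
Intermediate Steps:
b(C) = I*√7 (b(C) = √(-7) = I*√7)
(b(A(3, 6))*24)*(-20) = ((I*√7)*24)*(-20) = (24*I*√7)*(-20) = -480*I*√7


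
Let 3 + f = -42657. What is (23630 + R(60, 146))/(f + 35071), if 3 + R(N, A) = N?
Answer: -23687/7589 ≈ -3.1212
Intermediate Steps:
f = -42660 (f = -3 - 42657 = -42660)
R(N, A) = -3 + N
(23630 + R(60, 146))/(f + 35071) = (23630 + (-3 + 60))/(-42660 + 35071) = (23630 + 57)/(-7589) = 23687*(-1/7589) = -23687/7589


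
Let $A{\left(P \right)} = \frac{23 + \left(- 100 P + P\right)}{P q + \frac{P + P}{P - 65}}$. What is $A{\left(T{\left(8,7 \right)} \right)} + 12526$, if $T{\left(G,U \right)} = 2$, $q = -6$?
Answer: $\frac{1906157}{152} \approx 12541.0$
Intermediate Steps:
$A{\left(P \right)} = \frac{23 - 99 P}{- 6 P + \frac{2 P}{-65 + P}}$ ($A{\left(P \right)} = \frac{23 + \left(- 100 P + P\right)}{P \left(-6\right) + \frac{P + P}{P - 65}} = \frac{23 - 99 P}{- 6 P + \frac{2 P}{-65 + P}}$)
$A{\left(T{\left(8,7 \right)} \right)} + 12526 = \frac{-1495 - 99 \cdot 2^{2} + 6458 \cdot 2}{2 \cdot 2 \left(196 - 6\right)} + 12526 = \frac{1}{2} \cdot \frac{1}{2} \frac{1}{196 - 6} \left(-1495 - 396 + 12916\right) + 12526 = \frac{1}{2} \cdot \frac{1}{2} \cdot \frac{1}{190} \left(-1495 - 396 + 12916\right) + 12526 = \frac{1}{2} \cdot \frac{1}{2} \cdot \frac{1}{190} \cdot 11025 + 12526 = \frac{2205}{152} + 12526 = \frac{1906157}{152}$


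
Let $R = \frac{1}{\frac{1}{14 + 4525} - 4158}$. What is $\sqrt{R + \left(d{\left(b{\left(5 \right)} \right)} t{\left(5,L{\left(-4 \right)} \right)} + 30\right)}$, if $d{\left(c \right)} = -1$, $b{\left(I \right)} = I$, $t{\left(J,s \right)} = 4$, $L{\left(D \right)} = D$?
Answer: $\frac{\sqrt{9261015694152167}}{18873161} \approx 5.099$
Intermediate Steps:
$R = - \frac{4539}{18873161}$ ($R = \frac{1}{\frac{1}{4539} - 4158} = \frac{1}{- \frac{18873161}{4539}} = - \frac{4539}{18873161} \approx -0.0002405$)
$\sqrt{R + \left(d{\left(b{\left(5 \right)} \right)} t{\left(5,L{\left(-4 \right)} \right)} + 30\right)} = \sqrt{- \frac{4539}{18873161} + \left(\left(-1\right) 4 + 30\right)} = \sqrt{- \frac{4539}{18873161} + \left(-4 + 30\right)} = \sqrt{- \frac{4539}{18873161} + 26} = \sqrt{\frac{490697647}{18873161}} = \frac{\sqrt{9261015694152167}}{18873161}$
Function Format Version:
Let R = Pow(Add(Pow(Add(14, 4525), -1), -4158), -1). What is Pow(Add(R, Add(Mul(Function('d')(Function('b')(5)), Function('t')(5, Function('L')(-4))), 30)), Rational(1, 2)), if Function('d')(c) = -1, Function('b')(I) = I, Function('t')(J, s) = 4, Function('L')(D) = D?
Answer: Mul(Rational(1, 18873161), Pow(9261015694152167, Rational(1, 2))) ≈ 5.0990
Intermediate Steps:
R = Rational(-4539, 18873161) (R = Pow(Add(Pow(4539, -1), -4158), -1) = Pow(Add(Rational(1, 4539), -4158), -1) = Pow(Rational(-18873161, 4539), -1) = Rational(-4539, 18873161) ≈ -0.00024050)
Pow(Add(R, Add(Mul(Function('d')(Function('b')(5)), Function('t')(5, Function('L')(-4))), 30)), Rational(1, 2)) = Pow(Add(Rational(-4539, 18873161), Add(Mul(-1, 4), 30)), Rational(1, 2)) = Pow(Add(Rational(-4539, 18873161), Add(-4, 30)), Rational(1, 2)) = Pow(Add(Rational(-4539, 18873161), 26), Rational(1, 2)) = Pow(Rational(490697647, 18873161), Rational(1, 2)) = Mul(Rational(1, 18873161), Pow(9261015694152167, Rational(1, 2)))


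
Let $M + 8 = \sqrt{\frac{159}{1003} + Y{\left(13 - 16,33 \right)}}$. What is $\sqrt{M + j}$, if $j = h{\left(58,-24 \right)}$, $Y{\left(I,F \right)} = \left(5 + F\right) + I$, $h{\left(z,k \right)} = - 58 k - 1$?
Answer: $\frac{\sqrt{1391310447 + 8024 \sqrt{552653}}}{1003} \approx 37.268$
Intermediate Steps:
$h{\left(z,k \right)} = -1 - 58 k$
$Y{\left(I,F \right)} = 5 + F + I$
$j = 1391$ ($j = -1 - -1392 = -1 + 1392 = 1391$)
$M = -8 + \frac{8 \sqrt{552653}}{1003}$ ($M = -8 + \sqrt{\frac{159}{1003} + \left(5 + 33 + \left(13 - 16\right)\right)} = -8 + \sqrt{159 \cdot \frac{1}{1003} + \left(5 + 33 + \left(13 - 16\right)\right)} = -8 + \sqrt{\frac{159}{1003} + \left(5 + 33 - 3\right)} = -8 + \sqrt{\frac{159}{1003} + 35} = -8 + \sqrt{\frac{35264}{1003}} = -8 + \frac{8 \sqrt{552653}}{1003} \approx -2.0705$)
$\sqrt{M + j} = \sqrt{\left(-8 + \frac{8 \sqrt{552653}}{1003}\right) + 1391} = \sqrt{1383 + \frac{8 \sqrt{552653}}{1003}}$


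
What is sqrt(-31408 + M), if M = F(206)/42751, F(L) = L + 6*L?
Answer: I*sqrt(57402706768466)/42751 ≈ 177.22*I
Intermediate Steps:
F(L) = 7*L
M = 1442/42751 (M = (7*206)/42751 = 1442*(1/42751) = 1442/42751 ≈ 0.033730)
sqrt(-31408 + M) = sqrt(-31408 + 1442/42751) = sqrt(-1342721966/42751) = I*sqrt(57402706768466)/42751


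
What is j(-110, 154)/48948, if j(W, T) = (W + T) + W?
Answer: -11/8158 ≈ -0.0013484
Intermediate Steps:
j(W, T) = T + 2*W (j(W, T) = (T + W) + W = T + 2*W)
j(-110, 154)/48948 = (154 + 2*(-110))/48948 = (154 - 220)*(1/48948) = -66*1/48948 = -11/8158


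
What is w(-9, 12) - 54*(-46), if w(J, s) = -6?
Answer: 2478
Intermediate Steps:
w(-9, 12) - 54*(-46) = -6 - 54*(-46) = -6 + 2484 = 2478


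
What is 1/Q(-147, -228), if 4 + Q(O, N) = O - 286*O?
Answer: 1/41891 ≈ 2.3871e-5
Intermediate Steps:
Q(O, N) = -4 - 285*O (Q(O, N) = -4 + (O - 286*O) = -4 - 285*O)
1/Q(-147, -228) = 1/(-4 - 285*(-147)) = 1/(-4 + 41895) = 1/41891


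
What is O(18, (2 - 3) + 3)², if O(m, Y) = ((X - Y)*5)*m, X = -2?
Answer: 129600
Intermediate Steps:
O(m, Y) = m*(-10 - 5*Y) (O(m, Y) = ((-2 - Y)*5)*m = (-10 - 5*Y)*m = m*(-10 - 5*Y))
O(18, (2 - 3) + 3)² = (-5*18*(2 + ((2 - 3) + 3)))² = (-5*18*(2 + (-1 + 3)))² = (-5*18*(2 + 2))² = (-5*18*4)² = (-360)² = 129600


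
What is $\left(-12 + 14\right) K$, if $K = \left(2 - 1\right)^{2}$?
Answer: $2$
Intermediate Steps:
$K = 1$ ($K = 1^{2} = 1$)
$\left(-12 + 14\right) K = \left(-12 + 14\right) 1 = 2 \cdot 1 = 2$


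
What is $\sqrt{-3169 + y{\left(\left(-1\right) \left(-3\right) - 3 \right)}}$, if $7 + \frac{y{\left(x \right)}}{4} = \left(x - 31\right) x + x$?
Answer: $i \sqrt{3197} \approx 56.542 i$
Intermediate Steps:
$y{\left(x \right)} = -28 + 4 x + 4 x \left(-31 + x\right)$ ($y{\left(x \right)} = -28 + 4 \left(\left(x - 31\right) x + x\right) = -28 + 4 \left(\left(-31 + x\right) x + x\right) = -28 + 4 \left(x \left(-31 + x\right) + x\right) = -28 + 4 \left(x + x \left(-31 + x\right)\right) = -28 + \left(4 x + 4 x \left(-31 + x\right)\right) = -28 + 4 x + 4 x \left(-31 + x\right)$)
$\sqrt{-3169 + y{\left(\left(-1\right) \left(-3\right) - 3 \right)}} = \sqrt{-3169 - \left(28 - 4 \left(\left(-1\right) \left(-3\right) - 3\right)^{2} + 120 \left(\left(-1\right) \left(-3\right) - 3\right)\right)} = \sqrt{-3169 - \left(28 - 4 \left(3 - 3\right)^{2} + 120 \left(3 - 3\right)\right)} = \sqrt{-3169 - \left(28 - 4 \cdot 0^{2}\right)} = \sqrt{-3169 + \left(-28 + 0 + 4 \cdot 0\right)} = \sqrt{-3169 + \left(-28 + 0 + 0\right)} = \sqrt{-3169 - 28} = \sqrt{-3197} = i \sqrt{3197}$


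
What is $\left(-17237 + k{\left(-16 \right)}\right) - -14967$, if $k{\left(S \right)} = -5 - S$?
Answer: $-2259$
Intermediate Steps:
$\left(-17237 + k{\left(-16 \right)}\right) - -14967 = \left(-17237 - -11\right) - -14967 = \left(-17237 + \left(-5 + 16\right)\right) + 14967 = \left(-17237 + 11\right) + 14967 = -17226 + 14967 = -2259$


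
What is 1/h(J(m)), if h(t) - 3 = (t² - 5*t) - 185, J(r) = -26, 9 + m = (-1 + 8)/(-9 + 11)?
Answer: 1/624 ≈ 0.0016026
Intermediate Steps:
m = -11/2 (m = -9 + (-1 + 8)/(-9 + 11) = -9 + 7/2 = -11/2 ≈ -5.5000)
h(t) = -182 + t² - 5*t (h(t) = 3 + ((t² - 5*t) - 185) = 3 + (-185 + t² - 5*t) = -182 + t² - 5*t)
1/h(J(m)) = 1/(-182 + (-26)² - 5*(-26)) = 1/(-182 + 676 + 130) = 1/624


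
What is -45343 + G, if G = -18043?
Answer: -63386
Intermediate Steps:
-45343 + G = -45343 - 18043 = -63386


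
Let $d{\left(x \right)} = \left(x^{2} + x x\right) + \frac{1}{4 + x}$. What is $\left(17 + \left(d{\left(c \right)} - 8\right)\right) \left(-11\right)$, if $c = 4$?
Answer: $- \frac{3619}{8} \approx -452.38$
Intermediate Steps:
$d{\left(x \right)} = \frac{1}{4 + x} + 2 x^{2}$ ($d{\left(x \right)} = \left(x^{2} + x^{2}\right) + \frac{1}{4 + x} = 2 x^{2} + \frac{1}{4 + x} = \frac{1}{4 + x} + 2 x^{2}$)
$\left(17 + \left(d{\left(c \right)} - 8\right)\right) \left(-11\right) = \left(17 - \left(8 - \frac{1 + 2 \cdot 4^{3} + 8 \cdot 4^{2}}{4 + 4}\right)\right) \left(-11\right) = \left(17 - \left(8 - \frac{1 + 2 \cdot 64 + 8 \cdot 16}{8}\right)\right) \left(-11\right) = \left(17 - \left(8 - \frac{1 + 128 + 128}{8}\right)\right) \left(-11\right) = \left(17 + \left(\frac{1}{8} \cdot 257 - 8\right)\right) \left(-11\right) = \left(17 + \left(\frac{257}{8} - 8\right)\right) \left(-11\right) = \left(17 + \frac{193}{8}\right) \left(-11\right) = \frac{329}{8} \left(-11\right) = - \frac{3619}{8}$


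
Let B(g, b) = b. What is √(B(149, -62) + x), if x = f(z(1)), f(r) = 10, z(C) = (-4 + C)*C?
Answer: 2*I*√13 ≈ 7.2111*I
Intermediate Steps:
z(C) = C*(-4 + C)
x = 10
√(B(149, -62) + x) = √(-62 + 10) = √(-52) = 2*I*√13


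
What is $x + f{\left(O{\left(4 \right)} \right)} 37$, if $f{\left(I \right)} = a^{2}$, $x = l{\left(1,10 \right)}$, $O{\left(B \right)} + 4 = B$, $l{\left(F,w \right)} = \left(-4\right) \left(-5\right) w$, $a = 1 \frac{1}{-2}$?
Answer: $\frac{837}{4} \approx 209.25$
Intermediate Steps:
$a = - \frac{1}{2}$ ($a = 1 \left(- \frac{1}{2}\right) = - \frac{1}{2} \approx -0.5$)
$l{\left(F,w \right)} = 20 w$
$O{\left(B \right)} = -4 + B$
$x = 200$ ($x = 20 \cdot 10 = 200$)
$f{\left(I \right)} = \frac{1}{4}$ ($f{\left(I \right)} = \left(- \frac{1}{2}\right)^{2} = \frac{1}{4}$)
$x + f{\left(O{\left(4 \right)} \right)} 37 = 200 + \frac{1}{4} \cdot 37 = 200 + \frac{37}{4} = \frac{837}{4}$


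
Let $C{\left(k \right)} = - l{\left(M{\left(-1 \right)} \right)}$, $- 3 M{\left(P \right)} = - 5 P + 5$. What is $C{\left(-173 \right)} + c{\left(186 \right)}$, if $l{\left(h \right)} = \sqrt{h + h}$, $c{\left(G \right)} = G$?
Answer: $186 - \frac{2 i \sqrt{15}}{3} \approx 186.0 - 2.582 i$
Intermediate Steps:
$M{\left(P \right)} = - \frac{5}{3} + \frac{5 P}{3}$ ($M{\left(P \right)} = - \frac{- 5 P + 5}{3} = - \frac{5 - 5 P}{3} = - \frac{5}{3} + \frac{5 P}{3}$)
$l{\left(h \right)} = \sqrt{2} \sqrt{h}$ ($l{\left(h \right)} = \sqrt{2 h} = \sqrt{2} \sqrt{h}$)
$C{\left(k \right)} = - \frac{2 i \sqrt{15}}{3}$ ($C{\left(k \right)} = - \sqrt{2} \sqrt{- \frac{5}{3} + \frac{5}{3} \left(-1\right)} = - \sqrt{2} \sqrt{- \frac{5}{3} - \frac{5}{3}} = - \sqrt{2} \sqrt{- \frac{10}{3}} = - \sqrt{2} \frac{i \sqrt{30}}{3} = - \frac{2 i \sqrt{15}}{3}$)
$C{\left(-173 \right)} + c{\left(186 \right)} = - \frac{2 i \sqrt{15}}{3} + 186 = 186 - \frac{2 i \sqrt{15}}{3}$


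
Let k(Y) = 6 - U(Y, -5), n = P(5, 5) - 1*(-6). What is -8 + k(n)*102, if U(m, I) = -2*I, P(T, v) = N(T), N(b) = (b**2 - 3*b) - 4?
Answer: -416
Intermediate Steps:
N(b) = -4 + b**2 - 3*b
P(T, v) = -4 + T**2 - 3*T
n = 12 (n = (-4 + 5**2 - 3*5) - 1*(-6) = (-4 + 25 - 15) + 6 = 6 + 6 = 12)
k(Y) = -4 (k(Y) = 6 - (-2)*(-5) = 6 - 1*10 = 6 - 10 = -4)
-8 + k(n)*102 = -8 - 4*102 = -8 - 408 = -416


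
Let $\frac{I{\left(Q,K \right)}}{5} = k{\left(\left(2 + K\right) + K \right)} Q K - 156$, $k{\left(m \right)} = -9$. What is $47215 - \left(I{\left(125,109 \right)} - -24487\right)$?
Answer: $636633$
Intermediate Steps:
$I{\left(Q,K \right)} = -780 - 45 K Q$ ($I{\left(Q,K \right)} = 5 \left(- 9 Q K - 156\right) = 5 \left(- 9 K Q - 156\right) = 5 \left(-156 - 9 K Q\right) = -780 - 45 K Q$)
$47215 - \left(I{\left(125,109 \right)} - -24487\right) = 47215 - \left(\left(-780 - 4905 \cdot 125\right) - -24487\right) = 47215 - \left(\left(-780 - 613125\right) + 24487\right) = 47215 - \left(-613905 + 24487\right) = 47215 - -589418 = 47215 + 589418 = 636633$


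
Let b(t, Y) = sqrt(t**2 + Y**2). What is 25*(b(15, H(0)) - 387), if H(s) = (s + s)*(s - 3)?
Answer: -9300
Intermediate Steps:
H(s) = 2*s*(-3 + s) (H(s) = (2*s)*(-3 + s) = 2*s*(-3 + s))
b(t, Y) = sqrt(Y**2 + t**2)
25*(b(15, H(0)) - 387) = 25*(sqrt((2*0*(-3 + 0))**2 + 15**2) - 387) = 25*(sqrt((2*0*(-3))**2 + 225) - 387) = 25*(sqrt(0**2 + 225) - 387) = 25*(sqrt(0 + 225) - 387) = 25*(sqrt(225) - 387) = 25*(15 - 387) = 25*(-372) = -9300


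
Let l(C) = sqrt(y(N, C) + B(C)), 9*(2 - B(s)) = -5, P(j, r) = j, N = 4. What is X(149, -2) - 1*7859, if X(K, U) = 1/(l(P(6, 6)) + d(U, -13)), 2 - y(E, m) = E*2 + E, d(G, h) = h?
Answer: -12480209/1588 - 3*I*sqrt(67)/1588 ≈ -7859.1 - 0.015464*I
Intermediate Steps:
y(E, m) = 2 - 3*E (y(E, m) = 2 - (E*2 + E) = 2 - (2*E + E) = 2 - 3*E)
B(s) = 23/9 (B(s) = 2 - 1/9*(-5) = 2 + 5/9 = 23/9)
l(C) = I*sqrt(67)/3 (l(C) = sqrt((2 - 3*4) + 23/9) = sqrt((2 - 12) + 23/9) = sqrt(-10 + 23/9) = sqrt(-67/9) = I*sqrt(67)/3)
X(K, U) = 1/(-13 + I*sqrt(67)/3) (X(K, U) = 1/(I*sqrt(67)/3 - 13) = 1/(-13 + I*sqrt(67)/3))
X(149, -2) - 1*7859 = (-117/1588 - 3*I*sqrt(67)/1588) - 1*7859 = (-117/1588 - 3*I*sqrt(67)/1588) - 7859 = -12480209/1588 - 3*I*sqrt(67)/1588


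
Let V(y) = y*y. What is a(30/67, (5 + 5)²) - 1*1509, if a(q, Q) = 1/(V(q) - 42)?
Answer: -283150231/187638 ≈ -1509.0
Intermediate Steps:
V(y) = y²
a(q, Q) = 1/(-42 + q²) (a(q, Q) = 1/(q² - 42) = 1/(-42 + q²))
a(30/67, (5 + 5)²) - 1*1509 = 1/(-42 + (30/67)²) - 1*1509 = 1/(-42 + (30*(1/67))²) - 1509 = 1/(-42 + (30/67)²) - 1509 = 1/(-42 + 900/4489) - 1509 = 1/(-187638/4489) - 1509 = -4489/187638 - 1509 = -283150231/187638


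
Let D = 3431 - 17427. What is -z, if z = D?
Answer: 13996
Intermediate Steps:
D = -13996
z = -13996
-z = -1*(-13996) = 13996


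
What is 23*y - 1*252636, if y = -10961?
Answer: -504739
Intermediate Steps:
23*y - 1*252636 = 23*(-10961) - 1*252636 = -252103 - 252636 = -504739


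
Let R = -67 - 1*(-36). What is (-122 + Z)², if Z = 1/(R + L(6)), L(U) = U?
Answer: 9308601/625 ≈ 14894.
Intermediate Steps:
R = -31 (R = -67 + 36 = -31)
Z = -1/25 (Z = 1/(-31 + 6) = 1/(-25) = -1/25 ≈ -0.040000)
(-122 + Z)² = (-122 - 1/25)² = (-3051/25)² = 9308601/625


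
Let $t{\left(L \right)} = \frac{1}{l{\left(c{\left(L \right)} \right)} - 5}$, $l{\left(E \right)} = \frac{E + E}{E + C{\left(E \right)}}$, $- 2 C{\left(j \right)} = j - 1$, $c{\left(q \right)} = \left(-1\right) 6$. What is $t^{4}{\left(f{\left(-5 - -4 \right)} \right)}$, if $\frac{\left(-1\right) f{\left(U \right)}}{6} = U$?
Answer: $625$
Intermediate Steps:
$c{\left(q \right)} = -6$
$C{\left(j \right)} = \frac{1}{2} - \frac{j}{2}$ ($C{\left(j \right)} = - \frac{j - 1}{2} = - \frac{-1 + j}{2} = \frac{1}{2} - \frac{j}{2}$)
$l{\left(E \right)} = \frac{2 E}{\frac{1}{2} + \frac{E}{2}}$ ($l{\left(E \right)} = \frac{E + E}{E - \left(- \frac{1}{2} + \frac{E}{2}\right)} = \frac{2 E}{\frac{1}{2} + \frac{E}{2}}$)
$f{\left(U \right)} = - 6 U$
$t{\left(L \right)} = -5$ ($t{\left(L \right)} = \frac{1}{4 \left(-6\right) \frac{1}{1 - 6} - 5} = \frac{1}{4 \left(-6\right) \frac{1}{-5} - 5} = \frac{1}{4 \left(-6\right) \left(- \frac{1}{5}\right) - 5} = \frac{1}{\frac{24}{5} - 5} = \frac{1}{- \frac{1}{5}} = -5$)
$t^{4}{\left(f{\left(-5 - -4 \right)} \right)} = \left(-5\right)^{4} = 625$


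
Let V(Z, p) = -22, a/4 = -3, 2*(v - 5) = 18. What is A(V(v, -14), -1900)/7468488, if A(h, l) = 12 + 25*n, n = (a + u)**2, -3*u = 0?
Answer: 301/622374 ≈ 0.00048363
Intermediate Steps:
v = 14 (v = 5 + (1/2)*18 = 5 + 9 = 14)
a = -12 (a = 4*(-3) = -12)
u = 0 (u = -1/3*0 = 0)
n = 144 (n = (-12 + 0)**2 = (-12)**2 = 144)
A(h, l) = 3612 (A(h, l) = 12 + 25*144 = 12 + 3600 = 3612)
A(V(v, -14), -1900)/7468488 = 3612/7468488 = 3612*(1/7468488) = 301/622374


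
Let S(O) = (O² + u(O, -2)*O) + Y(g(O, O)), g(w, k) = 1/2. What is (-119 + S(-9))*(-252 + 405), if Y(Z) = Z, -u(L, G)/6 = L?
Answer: -160191/2 ≈ -80096.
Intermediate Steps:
u(L, G) = -6*L
g(w, k) = ½
S(O) = ½ - 5*O² (S(O) = (O² + (-6*O)*O) + ½ = (O² - 6*O²) + ½ = -5*O² + ½ = ½ - 5*O²)
(-119 + S(-9))*(-252 + 405) = (-119 + (½ - 5*(-9)²))*(-252 + 405) = (-119 + (½ - 5*81))*153 = (-119 + (½ - 405))*153 = (-119 - 809/2)*153 = -1047/2*153 = -160191/2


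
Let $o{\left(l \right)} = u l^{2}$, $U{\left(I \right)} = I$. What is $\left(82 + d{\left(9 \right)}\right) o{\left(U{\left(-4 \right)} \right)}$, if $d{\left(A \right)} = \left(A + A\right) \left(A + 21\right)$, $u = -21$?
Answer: $-208992$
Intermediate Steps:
$d{\left(A \right)} = 2 A \left(21 + A\right)$
$o{\left(l \right)} = - 21 l^{2}$
$\left(82 + d{\left(9 \right)}\right) o{\left(U{\left(-4 \right)} \right)} = \left(82 + 2 \cdot 9 \left(21 + 9\right)\right) \left(- 21 \left(-4\right)^{2}\right) = \left(82 + 2 \cdot 9 \cdot 30\right) \left(\left(-21\right) 16\right) = \left(82 + 540\right) \left(-336\right) = 622 \left(-336\right) = -208992$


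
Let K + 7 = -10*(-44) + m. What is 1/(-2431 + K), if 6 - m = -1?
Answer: -1/1991 ≈ -0.00050226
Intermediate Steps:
m = 7 (m = 6 - 1*(-1) = 6 + 1 = 7)
K = 440 (K = -7 + (-10*(-44) + 7) = -7 + (440 + 7) = -7 + 447 = 440)
1/(-2431 + K) = 1/(-2431 + 440) = 1/(-1991) = -1/1991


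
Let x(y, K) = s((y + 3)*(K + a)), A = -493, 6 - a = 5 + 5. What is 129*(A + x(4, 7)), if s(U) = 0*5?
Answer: -63597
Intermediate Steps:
a = -4 (a = 6 - (5 + 5) = 6 - 1*10 = 6 - 10 = -4)
s(U) = 0
x(y, K) = 0
129*(A + x(4, 7)) = 129*(-493 + 0) = 129*(-493) = -63597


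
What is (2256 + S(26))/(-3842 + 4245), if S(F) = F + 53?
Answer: 2335/403 ≈ 5.7940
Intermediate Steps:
S(F) = 53 + F
(2256 + S(26))/(-3842 + 4245) = (2256 + (53 + 26))/(-3842 + 4245) = (2256 + 79)/403 = 2335*(1/403) = 2335/403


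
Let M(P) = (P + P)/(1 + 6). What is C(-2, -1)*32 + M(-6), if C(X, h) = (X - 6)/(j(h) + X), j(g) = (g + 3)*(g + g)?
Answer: 860/21 ≈ 40.952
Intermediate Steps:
M(P) = 2*P/7 (M(P) = (2*P)/7 = (2*P)*(⅐) = 2*P/7)
j(g) = 2*g*(3 + g) (j(g) = (3 + g)*(2*g) = 2*g*(3 + g))
C(X, h) = (-6 + X)/(X + 2*h*(3 + h)) (C(X, h) = (X - 6)/(2*h*(3 + h) + X) = (-6 + X)/(X + 2*h*(3 + h)))
C(-2, -1)*32 + M(-6) = ((-6 - 2)/(-2 + 2*(-1)*(3 - 1)))*32 + (2/7)*(-6) = (-8/(-2 + 2*(-1)*2))*32 - 12/7 = (-8/(-2 - 4))*32 - 12/7 = (-8/(-6))*32 - 12/7 = -⅙*(-8)*32 - 12/7 = (4/3)*32 - 12/7 = 128/3 - 12/7 = 860/21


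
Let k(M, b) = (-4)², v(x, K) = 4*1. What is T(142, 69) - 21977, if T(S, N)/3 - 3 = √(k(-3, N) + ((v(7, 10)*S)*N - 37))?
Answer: -21968 + 3*√39171 ≈ -21374.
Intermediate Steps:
v(x, K) = 4
k(M, b) = 16
T(S, N) = 9 + 3*√(-21 + 4*N*S) (T(S, N) = 9 + 3*√(16 + ((4*S)*N - 37)) = 9 + 3*√(16 + (4*N*S - 37)) = 9 + 3*√(16 + (-37 + 4*N*S)) = 9 + 3*√(-21 + 4*N*S))
T(142, 69) - 21977 = (9 + 3*√(-21 + 4*69*142)) - 21977 = (9 + 3*√(-21 + 39192)) - 21977 = (9 + 3*√39171) - 21977 = -21968 + 3*√39171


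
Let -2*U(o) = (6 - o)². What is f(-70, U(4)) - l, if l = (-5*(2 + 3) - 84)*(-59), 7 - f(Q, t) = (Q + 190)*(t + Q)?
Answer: 2216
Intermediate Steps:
U(o) = -(6 - o)²/2
f(Q, t) = 7 - (190 + Q)*(Q + t) (f(Q, t) = 7 - (Q + 190)*(t + Q) = 7 - (190 + Q)*(Q + t))
l = 6431 (l = (-5*5 - 84)*(-59) = (-25 - 84)*(-59) = -109*(-59) = 6431)
f(-70, U(4)) - l = (7 - 1*(-70)² - 190*(-70) - (-95)*(-6 + 4)² - 1*(-70)*(-(-6 + 4)²/2)) - 1*6431 = (7 - 1*4900 + 13300 - (-95)*(-2)² - 1*(-70)*(-½*(-2)²)) - 6431 = (7 - 4900 + 13300 - (-95)*4 - 1*(-70)*(-½*4)) - 6431 = (7 - 4900 + 13300 - 190*(-2) - 1*(-70)*(-2)) - 6431 = (7 - 4900 + 13300 + 380 - 140) - 6431 = 8647 - 6431 = 2216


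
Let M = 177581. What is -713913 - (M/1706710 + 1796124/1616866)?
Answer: -985030766511124183/1379760685430 ≈ -7.1391e+5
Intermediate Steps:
-713913 - (M/1706710 + 1796124/1616866) = -713913 - (177581/1706710 + 1796124/1616866) = -713913 - (177581*(1/1706710) + 1796124*(1/1616866)) = -713913 - (177581/1706710 + 898062/808433) = -713913 - 1*1676293736593/1379760685430 = -713913 - 1676293736593/1379760685430 = -985030766511124183/1379760685430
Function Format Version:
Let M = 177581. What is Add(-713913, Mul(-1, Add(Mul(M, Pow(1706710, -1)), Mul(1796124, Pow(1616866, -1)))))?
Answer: Rational(-985030766511124183, 1379760685430) ≈ -7.1391e+5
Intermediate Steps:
Add(-713913, Mul(-1, Add(Mul(M, Pow(1706710, -1)), Mul(1796124, Pow(1616866, -1))))) = Add(-713913, Mul(-1, Add(Mul(177581, Pow(1706710, -1)), Mul(1796124, Pow(1616866, -1))))) = Add(-713913, Mul(-1, Add(Mul(177581, Rational(1, 1706710)), Mul(1796124, Rational(1, 1616866))))) = Add(-713913, Mul(-1, Add(Rational(177581, 1706710), Rational(898062, 808433)))) = Add(-713913, Mul(-1, Rational(1676293736593, 1379760685430))) = Add(-713913, Rational(-1676293736593, 1379760685430)) = Rational(-985030766511124183, 1379760685430)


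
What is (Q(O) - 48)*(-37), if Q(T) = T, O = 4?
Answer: 1628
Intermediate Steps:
(Q(O) - 48)*(-37) = (4 - 48)*(-37) = -44*(-37) = 1628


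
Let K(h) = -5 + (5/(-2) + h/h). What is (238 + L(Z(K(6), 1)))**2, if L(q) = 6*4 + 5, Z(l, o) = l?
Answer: 71289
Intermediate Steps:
K(h) = -13/2 (K(h) = -5 + (5*(-1/2) + 1) = -5 + (-5/2 + 1) = -5 - 3/2 = -13/2)
L(q) = 29 (L(q) = 24 + 5 = 29)
(238 + L(Z(K(6), 1)))**2 = (238 + 29)**2 = 267**2 = 71289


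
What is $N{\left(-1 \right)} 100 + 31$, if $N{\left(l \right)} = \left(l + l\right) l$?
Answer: $231$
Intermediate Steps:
$N{\left(l \right)} = 2 l^{2}$ ($N{\left(l \right)} = 2 l l = 2 l^{2}$)
$N{\left(-1 \right)} 100 + 31 = 2 \left(-1\right)^{2} \cdot 100 + 31 = 2 \cdot 1 \cdot 100 + 31 = 2 \cdot 100 + 31 = 200 + 31 = 231$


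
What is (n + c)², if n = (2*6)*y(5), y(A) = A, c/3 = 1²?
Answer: 3969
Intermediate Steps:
c = 3 (c = 3*1² = 3*1 = 3)
n = 60 (n = (2*6)*5 = 12*5 = 60)
(n + c)² = (60 + 3)² = 63² = 3969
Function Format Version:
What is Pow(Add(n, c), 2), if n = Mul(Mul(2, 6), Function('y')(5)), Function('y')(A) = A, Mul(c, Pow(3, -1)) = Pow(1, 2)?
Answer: 3969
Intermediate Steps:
c = 3 (c = Mul(3, Pow(1, 2)) = Mul(3, 1) = 3)
n = 60 (n = Mul(Mul(2, 6), 5) = Mul(12, 5) = 60)
Pow(Add(n, c), 2) = Pow(Add(60, 3), 2) = Pow(63, 2) = 3969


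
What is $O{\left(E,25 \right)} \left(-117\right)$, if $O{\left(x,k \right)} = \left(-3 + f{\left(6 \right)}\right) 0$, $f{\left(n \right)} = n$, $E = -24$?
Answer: $0$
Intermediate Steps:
$O{\left(x,k \right)} = 0$ ($O{\left(x,k \right)} = \left(-3 + 6\right) 0 = 3 \cdot 0 = 0$)
$O{\left(E,25 \right)} \left(-117\right) = 0 \left(-117\right) = 0$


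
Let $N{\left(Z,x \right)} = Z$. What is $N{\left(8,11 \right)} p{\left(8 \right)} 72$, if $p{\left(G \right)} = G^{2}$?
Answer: $36864$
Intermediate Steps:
$N{\left(8,11 \right)} p{\left(8 \right)} 72 = 8 \cdot 8^{2} \cdot 72 = 8 \cdot 64 \cdot 72 = 512 \cdot 72 = 36864$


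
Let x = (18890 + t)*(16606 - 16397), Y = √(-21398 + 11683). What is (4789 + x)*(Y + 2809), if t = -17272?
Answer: 963349359 + 342951*I*√9715 ≈ 9.6335e+8 + 3.3803e+7*I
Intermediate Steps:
Y = I*√9715 (Y = √(-9715) = I*√9715 ≈ 98.565*I)
x = 338162 (x = (18890 - 17272)*(16606 - 16397) = 1618*209 = 338162)
(4789 + x)*(Y + 2809) = (4789 + 338162)*(I*√9715 + 2809) = 342951*(2809 + I*√9715) = 963349359 + 342951*I*√9715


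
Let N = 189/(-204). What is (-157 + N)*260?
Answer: -698035/17 ≈ -41061.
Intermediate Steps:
N = -63/68 (N = 189*(-1/204) = -63/68 ≈ -0.92647)
(-157 + N)*260 = (-157 - 63/68)*260 = -10739/68*260 = -698035/17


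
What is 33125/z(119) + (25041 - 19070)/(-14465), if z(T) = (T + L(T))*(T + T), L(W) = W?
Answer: 140931801/819355460 ≈ 0.17200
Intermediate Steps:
z(T) = 4*T² (z(T) = (T + T)*(T + T) = (2*T)*(2*T) = 4*T²)
33125/z(119) + (25041 - 19070)/(-14465) = 33125/((4*119²)) + (25041 - 19070)/(-14465) = 33125/((4*14161)) + 5971*(-1/14465) = 33125/56644 - 5971/14465 = 140931801/819355460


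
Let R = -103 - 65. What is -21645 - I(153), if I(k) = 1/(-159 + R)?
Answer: -7077914/327 ≈ -21645.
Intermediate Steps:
R = -168
I(k) = -1/327 (I(k) = 1/(-159 - 168) = 1/(-327) = -1/327)
-21645 - I(153) = -21645 - 1*(-1/327) = -21645 + 1/327 = -7077914/327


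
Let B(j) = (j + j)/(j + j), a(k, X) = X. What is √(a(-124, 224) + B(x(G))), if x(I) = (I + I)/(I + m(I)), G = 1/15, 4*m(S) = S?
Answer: 15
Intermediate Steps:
m(S) = S/4
G = 1/15 ≈ 0.066667
x(I) = 8/5 (x(I) = (I + I)/(I + I/4) = (2*I)/((5*I/4)) = (2*I)*(4/(5*I)) = 8/5)
B(j) = 1 (B(j) = (2*j)/((2*j)) = (2*j)*(1/(2*j)) = 1)
√(a(-124, 224) + B(x(G))) = √(224 + 1) = √225 = 15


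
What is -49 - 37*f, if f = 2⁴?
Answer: -641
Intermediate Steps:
f = 16
-49 - 37*f = -49 - 37*16 = -49 - 592 = -641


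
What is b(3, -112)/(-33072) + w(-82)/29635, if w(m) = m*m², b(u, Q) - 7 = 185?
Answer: -380011092/20418515 ≈ -18.611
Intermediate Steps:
b(u, Q) = 192 (b(u, Q) = 7 + 185 = 192)
w(m) = m³
b(3, -112)/(-33072) + w(-82)/29635 = 192/(-33072) + (-82)³/29635 = 192*(-1/33072) - 551368*1/29635 = -4/689 - 551368/29635 = -380011092/20418515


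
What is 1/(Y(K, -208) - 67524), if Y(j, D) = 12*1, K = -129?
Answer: -1/67512 ≈ -1.4812e-5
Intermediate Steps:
Y(j, D) = 12
1/(Y(K, -208) - 67524) = 1/(12 - 67524) = 1/(-67512) = -1/67512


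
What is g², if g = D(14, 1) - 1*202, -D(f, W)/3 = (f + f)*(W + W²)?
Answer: 136900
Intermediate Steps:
D(f, W) = -6*f*(W + W²) (D(f, W) = -3*(f + f)*(W + W²) = -3*2*f*(W + W²) = -6*f*(W + W²))
g = -370 (g = -6*1*14*(1 + 1) - 1*202 = -6*1*14*2 - 202 = -168 - 202 = -370)
g² = (-370)² = 136900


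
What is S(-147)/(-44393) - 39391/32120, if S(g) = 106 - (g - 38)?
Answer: -159821053/129627560 ≈ -1.2329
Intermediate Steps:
S(g) = 144 - g (S(g) = 106 - (-38 + g) = 106 + (38 - g) = 144 - g)
S(-147)/(-44393) - 39391/32120 = (144 - 1*(-147))/(-44393) - 39391/32120 = (144 + 147)*(-1/44393) - 39391*1/32120 = 291*(-1/44393) - 3581/2920 = -291/44393 - 3581/2920 = -159821053/129627560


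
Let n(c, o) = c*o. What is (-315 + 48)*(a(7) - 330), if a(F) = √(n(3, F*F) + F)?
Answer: 88110 - 267*√154 ≈ 84797.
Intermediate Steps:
a(F) = √(F + 3*F²) (a(F) = √(3*(F*F) + F) = √(3*F² + F) = √(F + 3*F²))
(-315 + 48)*(a(7) - 330) = (-315 + 48)*(√(7*(1 + 3*7)) - 330) = -267*(√(7*(1 + 21)) - 330) = -267*(√(7*22) - 330) = -267*(√154 - 330) = -267*(-330 + √154) = 88110 - 267*√154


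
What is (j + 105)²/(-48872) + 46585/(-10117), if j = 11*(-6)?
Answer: -2292090077/494438024 ≈ -4.6357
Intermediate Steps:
j = -66
(j + 105)²/(-48872) + 46585/(-10117) = (-66 + 105)²/(-48872) + 46585/(-10117) = 39²*(-1/48872) + 46585*(-1/10117) = 1521*(-1/48872) - 46585/10117 = -1521/48872 - 46585/10117 = -2292090077/494438024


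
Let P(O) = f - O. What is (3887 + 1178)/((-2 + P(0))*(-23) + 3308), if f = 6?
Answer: 5065/3216 ≈ 1.5749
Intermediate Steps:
P(O) = 6 - O
(3887 + 1178)/((-2 + P(0))*(-23) + 3308) = (3887 + 1178)/((-2 + (6 - 1*0))*(-23) + 3308) = 5065/((-2 + (6 + 0))*(-23) + 3308) = 5065/((-2 + 6)*(-23) + 3308) = 5065/(4*(-23) + 3308) = 5065/(-92 + 3308) = 5065/3216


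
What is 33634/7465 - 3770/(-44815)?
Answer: 307090152/66908795 ≈ 4.5897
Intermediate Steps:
33634/7465 - 3770/(-44815) = 33634*(1/7465) - 3770*(-1/44815) = 33634/7465 + 754/8963 = 307090152/66908795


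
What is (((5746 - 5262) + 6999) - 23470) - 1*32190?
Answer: -48177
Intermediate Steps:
(((5746 - 5262) + 6999) - 23470) - 1*32190 = ((484 + 6999) - 23470) - 32190 = (7483 - 23470) - 32190 = -15987 - 32190 = -48177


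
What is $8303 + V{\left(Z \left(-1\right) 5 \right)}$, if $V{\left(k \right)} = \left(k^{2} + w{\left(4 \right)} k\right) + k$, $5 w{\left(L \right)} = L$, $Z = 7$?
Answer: $9465$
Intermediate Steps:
$w{\left(L \right)} = \frac{L}{5}$
$V{\left(k \right)} = k^{2} + \frac{9 k}{5}$ ($V{\left(k \right)} = \left(k^{2} + \frac{1}{5} \cdot 4 k\right) + k = \left(k^{2} + \frac{4 k}{5}\right) + k = k^{2} + \frac{9 k}{5}$)
$8303 + V{\left(Z \left(-1\right) 5 \right)} = 8303 + \frac{7 \left(-1\right) 5 \left(9 + 5 \cdot 7 \left(-1\right) 5\right)}{5} = 8303 + \frac{\left(-7\right) 5 \left(9 + 5 \left(\left(-7\right) 5\right)\right)}{5} = 8303 + \frac{1}{5} \left(-35\right) \left(9 + 5 \left(-35\right)\right) = 8303 + \frac{1}{5} \left(-35\right) \left(9 - 175\right) = 8303 + \frac{1}{5} \left(-35\right) \left(-166\right) = 8303 + 1162 = 9465$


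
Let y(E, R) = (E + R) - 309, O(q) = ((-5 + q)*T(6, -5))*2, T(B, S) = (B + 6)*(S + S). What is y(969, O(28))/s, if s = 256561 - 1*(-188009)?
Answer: -162/14819 ≈ -0.010932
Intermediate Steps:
T(B, S) = 2*S*(6 + B) (T(B, S) = (6 + B)*(2*S) = 2*S*(6 + B))
O(q) = 1200 - 240*q (O(q) = ((-5 + q)*(2*(-5)*(6 + 6)))*2 = ((-5 + q)*(2*(-5)*12))*2 = ((-5 + q)*(-120))*2 = (600 - 120*q)*2 = 1200 - 240*q)
y(E, R) = -309 + E + R
s = 444570 (s = 256561 + 188009 = 444570)
y(969, O(28))/s = (-309 + 969 + (1200 - 240*28))/444570 = (-309 + 969 + (1200 - 6720))*(1/444570) = (-309 + 969 - 5520)*(1/444570) = -4860*1/444570 = -162/14819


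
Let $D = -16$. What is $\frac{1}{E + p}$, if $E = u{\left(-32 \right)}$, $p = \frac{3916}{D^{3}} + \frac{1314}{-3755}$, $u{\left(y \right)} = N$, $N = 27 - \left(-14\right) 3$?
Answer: $\frac{3845120}{260291599} \approx 0.014772$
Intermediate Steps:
$N = 69$ ($N = 27 - -42 = 27 + 42 = 69$)
$u{\left(y \right)} = 69$
$p = - \frac{5021681}{3845120}$ ($p = \frac{3916}{\left(-16\right)^{3}} + \frac{1314}{-3755} = \frac{3916}{-4096} + 1314 \left(- \frac{1}{3755}\right) = 3916 \left(- \frac{1}{4096}\right) - \frac{1314}{3755} = - \frac{979}{1024} - \frac{1314}{3755} = - \frac{5021681}{3845120} \approx -1.306$)
$E = 69$
$\frac{1}{E + p} = \frac{1}{69 - \frac{5021681}{3845120}} = \frac{1}{\frac{260291599}{3845120}} = \frac{3845120}{260291599}$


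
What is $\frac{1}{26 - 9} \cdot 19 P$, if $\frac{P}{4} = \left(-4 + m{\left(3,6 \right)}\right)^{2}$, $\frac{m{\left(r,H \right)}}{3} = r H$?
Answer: $\frac{190000}{17} \approx 11176.0$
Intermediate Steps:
$m{\left(r,H \right)} = 3 H r$ ($m{\left(r,H \right)} = 3 r H = 3 H r$)
$P = 10000$ ($P = 4 \left(-4 + 3 \cdot 6 \cdot 3\right)^{2} = 4 \left(-4 + 54\right)^{2} = 4 \cdot 50^{2} = 4 \cdot 2500 = 10000$)
$\frac{1}{26 - 9} \cdot 19 P = \frac{1}{26 - 9} \cdot 19 \cdot 10000 = \frac{1}{17} \cdot 19 \cdot 10000 = \frac{19}{17} \cdot 10000 = \frac{190000}{17}$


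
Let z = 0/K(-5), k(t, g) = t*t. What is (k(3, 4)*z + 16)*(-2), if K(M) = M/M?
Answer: -32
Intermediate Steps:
K(M) = 1
k(t, g) = t**2
z = 0 (z = 0/1 = 0*1 = 0)
(k(3, 4)*z + 16)*(-2) = (3**2*0 + 16)*(-2) = (9*0 + 16)*(-2) = (0 + 16)*(-2) = 16*(-2) = -32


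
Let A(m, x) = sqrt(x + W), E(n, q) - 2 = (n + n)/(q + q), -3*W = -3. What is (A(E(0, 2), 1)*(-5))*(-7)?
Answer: 35*sqrt(2) ≈ 49.497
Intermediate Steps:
W = 1 (W = -1/3*(-3) = 1)
E(n, q) = 2 + n/q (E(n, q) = 2 + (n + n)/(q + q) = 2 + (2*n)/((2*q)) = 2 + (2*n)*(1/(2*q)) = 2 + n/q)
A(m, x) = sqrt(1 + x) (A(m, x) = sqrt(x + 1) = sqrt(1 + x))
(A(E(0, 2), 1)*(-5))*(-7) = (sqrt(1 + 1)*(-5))*(-7) = (sqrt(2)*(-5))*(-7) = -5*sqrt(2)*(-7) = 35*sqrt(2)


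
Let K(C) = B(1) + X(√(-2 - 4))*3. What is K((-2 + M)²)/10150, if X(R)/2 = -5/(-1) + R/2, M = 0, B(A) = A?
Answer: 31/10150 + 3*I*√6/10150 ≈ 0.0030542 + 0.00072399*I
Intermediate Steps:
X(R) = 10 + R (X(R) = 2*(-5/(-1) + R/2) = 2*(-5*(-1) + R*(½)) = 2*(5 + R/2) = 10 + R)
K(C) = 31 + 3*I*√6 (K(C) = 1 + (10 + √(-2 - 4))*3 = 1 + (10 + √(-6))*3 = 1 + (10 + I*√6)*3 = 1 + (30 + 3*I*√6) = 31 + 3*I*√6)
K((-2 + M)²)/10150 = (31 + 3*I*√6)/10150 = (31 + 3*I*√6)*(1/10150) = 31/10150 + 3*I*√6/10150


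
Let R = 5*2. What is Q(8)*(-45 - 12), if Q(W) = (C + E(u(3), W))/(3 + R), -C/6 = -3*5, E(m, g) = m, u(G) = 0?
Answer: -5130/13 ≈ -394.62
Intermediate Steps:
C = 90 (C = -(-18)*5 = -6*(-15) = 90)
R = 10
Q(W) = 90/13 (Q(W) = (90 + 0)/(3 + 10) = 90/13)
Q(8)*(-45 - 12) = 90*(-45 - 12)/13 = (90/13)*(-57) = -5130/13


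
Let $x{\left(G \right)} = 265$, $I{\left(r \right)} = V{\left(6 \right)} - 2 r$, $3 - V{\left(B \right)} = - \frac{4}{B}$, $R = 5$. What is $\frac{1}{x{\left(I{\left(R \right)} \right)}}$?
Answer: $\frac{1}{265} \approx 0.0037736$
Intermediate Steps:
$V{\left(B \right)} = 3 + \frac{4}{B}$ ($V{\left(B \right)} = 3 - - \frac{4}{B} = 3 + \frac{4}{B}$)
$I{\left(r \right)} = \frac{11}{3} - 2 r$ ($I{\left(r \right)} = \left(3 + \frac{4}{6}\right) - 2 r = \left(3 + 4 \cdot \frac{1}{6}\right) - 2 r = \left(3 + \frac{2}{3}\right) - 2 r = \frac{11}{3} - 2 r$)
$\frac{1}{x{\left(I{\left(R \right)} \right)}} = \frac{1}{265}$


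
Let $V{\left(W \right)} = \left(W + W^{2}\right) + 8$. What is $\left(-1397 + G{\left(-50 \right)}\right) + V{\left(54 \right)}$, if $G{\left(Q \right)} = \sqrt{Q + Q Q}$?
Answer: $1581 + 35 \sqrt{2} \approx 1630.5$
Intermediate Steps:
$V{\left(W \right)} = 8 + W + W^{2}$
$G{\left(Q \right)} = \sqrt{Q + Q^{2}}$
$\left(-1397 + G{\left(-50 \right)}\right) + V{\left(54 \right)} = \left(-1397 + \sqrt{- 50 \left(1 - 50\right)}\right) + \left(8 + 54 + 54^{2}\right) = \left(-1397 + \sqrt{\left(-50\right) \left(-49\right)}\right) + \left(8 + 54 + 2916\right) = \left(-1397 + \sqrt{2450}\right) + 2978 = \left(-1397 + 35 \sqrt{2}\right) + 2978 = 1581 + 35 \sqrt{2}$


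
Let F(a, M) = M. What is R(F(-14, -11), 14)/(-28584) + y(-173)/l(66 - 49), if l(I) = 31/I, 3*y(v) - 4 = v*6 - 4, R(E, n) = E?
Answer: -168130747/886104 ≈ -189.74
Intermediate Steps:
y(v) = 2*v (y(v) = 4/3 + (v*6 - 4)/3 = 4/3 + (6*v - 4)/3 = 4/3 + (-4 + 6*v)/3 = 4/3 + (-4/3 + 2*v) = 2*v)
R(F(-14, -11), 14)/(-28584) + y(-173)/l(66 - 49) = -11/(-28584) + (2*(-173))/((31/(66 - 49))) = -11*(-1/28584) - 346/(31/17) = 11/28584 - 346/(31*(1/17)) = 11/28584 - 346/31/17 = 11/28584 - 346*17/31 = 11/28584 - 5882/31 = -168130747/886104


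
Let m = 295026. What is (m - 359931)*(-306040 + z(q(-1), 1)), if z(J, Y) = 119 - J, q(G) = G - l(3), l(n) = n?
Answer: 19855542885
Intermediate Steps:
q(G) = -3 + G (q(G) = G - 1*3 = G - 3 = -3 + G)
(m - 359931)*(-306040 + z(q(-1), 1)) = (295026 - 359931)*(-306040 + (119 - (-3 - 1))) = -64905*(-306040 + (119 - 1*(-4))) = -64905*(-306040 + (119 + 4)) = -64905*(-306040 + 123) = -64905*(-305917) = 19855542885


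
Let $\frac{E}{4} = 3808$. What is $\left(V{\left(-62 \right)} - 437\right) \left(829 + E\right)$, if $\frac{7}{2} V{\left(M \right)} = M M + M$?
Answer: $\frac{72354805}{7} \approx 1.0336 \cdot 10^{7}$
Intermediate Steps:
$E = 15232$ ($E = 4 \cdot 3808 = 15232$)
$V{\left(M \right)} = \frac{2 M}{7} + \frac{2 M^{2}}{7}$ ($V{\left(M \right)} = \frac{2 \left(M M + M\right)}{7} = \frac{2 \left(M^{2} + M\right)}{7} = \frac{2 \left(M + M^{2}\right)}{7} = \frac{2 M}{7} + \frac{2 M^{2}}{7}$)
$\left(V{\left(-62 \right)} - 437\right) \left(829 + E\right) = \left(\frac{2}{7} \left(-62\right) \left(1 - 62\right) - 437\right) \left(829 + 15232\right) = \left(\frac{2}{7} \left(-62\right) \left(-61\right) - 437\right) 16061 = \left(\frac{7564}{7} - 437\right) 16061 = \frac{4505}{7} \cdot 16061 = \frac{72354805}{7}$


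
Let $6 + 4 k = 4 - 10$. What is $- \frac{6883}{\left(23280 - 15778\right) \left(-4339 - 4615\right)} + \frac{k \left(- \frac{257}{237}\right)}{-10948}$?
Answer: $- \frac{1413798215}{7262163843242} \approx -0.00019468$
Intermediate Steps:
$k = -3$ ($k = - \frac{3}{2} + \frac{4 - 10}{4} = - \frac{3}{2} + \frac{1}{4} \left(-6\right) = - \frac{3}{2} - \frac{3}{2} = -3$)
$- \frac{6883}{\left(23280 - 15778\right) \left(-4339 - 4615\right)} + \frac{k \left(- \frac{257}{237}\right)}{-10948} = - \frac{6883}{\left(23280 - 15778\right) \left(-4339 - 4615\right)} + \frac{\left(-3\right) \left(- \frac{257}{237}\right)}{-10948} = - \frac{6883}{7502 \left(-8954\right)} + - 3 \left(\left(-257\right) \frac{1}{237}\right) \left(- \frac{1}{10948}\right) = - \frac{6883}{-67172908} + \left(-3\right) \left(- \frac{257}{237}\right) \left(- \frac{1}{10948}\right) = \left(-6883\right) \left(- \frac{1}{67172908}\right) + \frac{257}{79} \left(- \frac{1}{10948}\right) = \frac{6883}{67172908} - \frac{257}{864892} = - \frac{1413798215}{7262163843242}$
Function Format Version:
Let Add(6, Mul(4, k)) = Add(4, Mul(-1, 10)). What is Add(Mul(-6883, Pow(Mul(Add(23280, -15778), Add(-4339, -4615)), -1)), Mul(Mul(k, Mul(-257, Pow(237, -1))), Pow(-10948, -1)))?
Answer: Rational(-1413798215, 7262163843242) ≈ -0.00019468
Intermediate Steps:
k = -3 (k = Add(Rational(-3, 2), Mul(Rational(1, 4), Add(4, Mul(-1, 10)))) = Add(Rational(-3, 2), Mul(Rational(1, 4), Add(4, -10))) = Add(Rational(-3, 2), Mul(Rational(1, 4), -6)) = Add(Rational(-3, 2), Rational(-3, 2)) = -3)
Add(Mul(-6883, Pow(Mul(Add(23280, -15778), Add(-4339, -4615)), -1)), Mul(Mul(k, Mul(-257, Pow(237, -1))), Pow(-10948, -1))) = Add(Mul(-6883, Pow(Mul(Add(23280, -15778), Add(-4339, -4615)), -1)), Mul(Mul(-3, Mul(-257, Pow(237, -1))), Pow(-10948, -1))) = Add(Mul(-6883, Pow(Mul(7502, -8954), -1)), Mul(Mul(-3, Mul(-257, Rational(1, 237))), Rational(-1, 10948))) = Add(Mul(-6883, Pow(-67172908, -1)), Mul(Mul(-3, Rational(-257, 237)), Rational(-1, 10948))) = Add(Mul(-6883, Rational(-1, 67172908)), Mul(Rational(257, 79), Rational(-1, 10948))) = Add(Rational(6883, 67172908), Rational(-257, 864892)) = Rational(-1413798215, 7262163843242)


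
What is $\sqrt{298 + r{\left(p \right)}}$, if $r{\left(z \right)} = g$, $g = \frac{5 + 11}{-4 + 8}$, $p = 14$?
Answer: $\sqrt{302} \approx 17.378$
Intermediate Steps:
$g = 4$ ($g = \frac{16}{4} = 16 \cdot \frac{1}{4} = 4$)
$r{\left(z \right)} = 4$
$\sqrt{298 + r{\left(p \right)}} = \sqrt{298 + 4} = \sqrt{302}$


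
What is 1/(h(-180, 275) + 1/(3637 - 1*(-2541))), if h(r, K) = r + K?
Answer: 6178/586911 ≈ 0.010526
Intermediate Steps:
h(r, K) = K + r
1/(h(-180, 275) + 1/(3637 - 1*(-2541))) = 1/((275 - 180) + 1/(3637 - 1*(-2541))) = 1/(95 + 1/(3637 + 2541)) = 1/(95 + 1/6178) = 1/(586911/6178) = 6178/586911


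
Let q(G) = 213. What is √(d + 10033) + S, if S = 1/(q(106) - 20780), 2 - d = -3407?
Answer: -1/20567 + √13442 ≈ 115.94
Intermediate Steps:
d = 3409 (d = 2 - 1*(-3407) = 2 + 3407 = 3409)
S = -1/20567 (S = 1/(213 - 20780) = 1/(-20567) = -1/20567 ≈ -4.8622e-5)
√(d + 10033) + S = √(3409 + 10033) - 1/20567 = √13442 - 1/20567 = -1/20567 + √13442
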